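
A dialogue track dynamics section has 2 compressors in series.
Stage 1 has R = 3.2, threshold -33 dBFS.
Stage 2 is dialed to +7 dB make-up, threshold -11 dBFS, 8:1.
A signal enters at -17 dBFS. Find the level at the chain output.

-21 dBFS

Stage 1: 16 dB above -33 dBFS, reduced 3.2:1 to 5 dB above → -28 dBFS.
Stage 2: -28 dBFS ≤ -11 dBFS, so stage 2 doesn't engage; make-up brings it to -21 dBFS.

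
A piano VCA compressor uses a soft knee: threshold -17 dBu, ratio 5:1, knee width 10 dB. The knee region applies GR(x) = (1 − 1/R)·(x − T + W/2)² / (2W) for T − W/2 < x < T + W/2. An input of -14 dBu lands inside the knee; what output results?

-16.56 dBu

x − T + W/2 = -14 − (-17) + 5 = 8.
GR = (1 − 1/5) × 8² / 20 = 0.8 × 64 / 20 = 2.56 dB.
Output = -14 − 2.56 = -16.56 dBu.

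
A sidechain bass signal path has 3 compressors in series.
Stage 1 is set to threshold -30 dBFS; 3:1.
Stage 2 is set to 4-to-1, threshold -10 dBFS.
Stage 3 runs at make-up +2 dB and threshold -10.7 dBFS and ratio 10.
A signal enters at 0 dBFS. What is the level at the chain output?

-18 dBFS

Stage 1: 0 dBFS is 30 dB over -30 dBFS; at 3:1 that becomes 10 dB over, giving -20 dBFS.
Stage 2: -20 dBFS is at or below the -10 dBFS threshold — no compression; output -20 dBFS.
Stage 3: -20 dBFS is at or below the -10.7 dBFS threshold — no compression; make-up brings it to -18 dBFS.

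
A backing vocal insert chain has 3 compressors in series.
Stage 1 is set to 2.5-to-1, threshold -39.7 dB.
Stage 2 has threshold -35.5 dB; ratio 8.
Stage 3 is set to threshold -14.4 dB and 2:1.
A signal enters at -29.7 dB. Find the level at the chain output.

-35.7 dB

Stage 1: -29.7 dB is 10 dB over -39.7 dB; at 2.5:1 that becomes 4 dB over, giving -35.7 dB.
Stage 2: -35.7 dB is at or below the -35.5 dB threshold — no compression; output -35.7 dB.
Stage 3: -35.7 dB ≤ -14.4 dB, so stage 3 doesn't engage; output -35.7 dB.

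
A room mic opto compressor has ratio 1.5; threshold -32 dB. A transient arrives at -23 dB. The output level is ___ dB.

Overshoot: -23 − (-32) = 9 dB.
1.5:1 compression reduces that to 9/1.5 = 6 dB over.
So the level is -32 + 6 = -26 dB.

-26 dB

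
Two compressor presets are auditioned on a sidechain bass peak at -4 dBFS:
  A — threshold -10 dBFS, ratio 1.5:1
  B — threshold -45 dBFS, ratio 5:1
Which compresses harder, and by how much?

A: GR = 6 − 6/1.5 = 2 dB.
B: GR = 41 − 41/5 = 32.8 dB.
B reduces 30.8 dB more.

B, by 30.8 dB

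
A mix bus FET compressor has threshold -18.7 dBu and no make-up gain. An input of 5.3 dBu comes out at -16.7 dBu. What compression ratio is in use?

12:1

Input overshoot = 5.3 − (-18.7) = 24 dB; output overshoot = -16.7 − (-18.7) = 2 dB.
Ratio = 24 / 2 = 12.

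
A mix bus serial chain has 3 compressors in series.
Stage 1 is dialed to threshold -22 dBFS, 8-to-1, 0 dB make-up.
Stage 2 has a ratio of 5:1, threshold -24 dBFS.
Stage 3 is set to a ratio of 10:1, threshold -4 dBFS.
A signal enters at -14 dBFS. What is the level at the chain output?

Stage 1: overshoot 8 dB → 8/8 = 1 dB → -21 dBFS.
Stage 2: 3 dB above -24 dBFS, reduced 5:1 to 0.6 dB above → -23.4 dBFS.
Stage 3: below threshold (-23.4 ≤ -4); passes unchanged; output -23.4 dBFS.

-23.4 dBFS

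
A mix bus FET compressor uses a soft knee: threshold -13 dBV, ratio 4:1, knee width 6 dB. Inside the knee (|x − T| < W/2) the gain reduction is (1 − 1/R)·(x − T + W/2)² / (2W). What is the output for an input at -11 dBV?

-12.5625 dBV

x − T + W/2 = -11 − (-13) + 3 = 5.
GR = (1 − 1/4) × 5² / 12 = 0.75 × 25 / 12 = 1.5625 dB.
Output = -11 − 1.5625 = -12.5625 dBV.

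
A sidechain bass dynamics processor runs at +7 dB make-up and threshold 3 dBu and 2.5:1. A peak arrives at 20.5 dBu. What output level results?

The input is 17.5 dB above the 3 dBu threshold.
The 17.5 dB excess becomes 7 dB after 2.5:1 reduction.
Output = 3 + 7 = 10 dBu; make-up adds 7 dB, giving 17 dBu.

17 dBu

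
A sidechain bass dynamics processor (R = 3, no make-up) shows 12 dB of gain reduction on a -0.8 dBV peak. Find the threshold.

-18.8 dBV

Let T be the threshold. Output overshoot = (input overshoot)/R, so -12.8 − T = (-0.8 − T)/3.
3·(-12.8 − T) = -0.8 − T → 2·T = -38.4 − (-0.8) = -37.6.
T = -37.6/2 = -18.8 dBV.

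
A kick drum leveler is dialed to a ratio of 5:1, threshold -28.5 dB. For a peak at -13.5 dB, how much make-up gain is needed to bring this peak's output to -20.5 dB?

5 dB

Overshoot 15 dB → 15/5 = 3 dB after compression, so the compressed level is -28.5 + 3 = -25.5 dB.
Make-up = target − compressed = -20.5 − (-25.5) = 5 dB.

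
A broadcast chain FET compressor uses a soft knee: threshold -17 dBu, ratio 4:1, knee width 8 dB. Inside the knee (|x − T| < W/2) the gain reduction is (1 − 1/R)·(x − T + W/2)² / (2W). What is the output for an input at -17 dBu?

x − T + W/2 = -17 − (-17) + 4 = 4.
GR = (1 − 1/4) × 4² / 16 = 0.75 × 16 / 16 = 0.75 dB.
Output = -17 − 0.75 = -17.75 dBu.

-17.75 dBu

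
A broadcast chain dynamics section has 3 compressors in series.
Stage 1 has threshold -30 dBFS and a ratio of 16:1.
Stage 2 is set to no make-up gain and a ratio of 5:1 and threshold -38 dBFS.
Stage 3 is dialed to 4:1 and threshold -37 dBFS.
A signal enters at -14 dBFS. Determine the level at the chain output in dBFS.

Stage 1: -14 dBFS is 16 dB over -30 dBFS; at 16:1 that becomes 1 dB over, giving -29 dBFS.
Stage 2: overshoot 9 dB → 9/5 = 1.8 dB → -36.2 dBFS.
Stage 3: 0.8 dB above -37 dBFS, reduced 4:1 to 0.2 dB above → -36.8 dBFS.

-36.8 dBFS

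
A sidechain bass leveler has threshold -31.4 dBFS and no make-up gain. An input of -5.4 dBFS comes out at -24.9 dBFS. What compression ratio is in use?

Input overshoot = -5.4 − (-31.4) = 26 dB; output overshoot = -24.9 − (-31.4) = 6.5 dB.
Ratio = 26 / 6.5 = 4.

4:1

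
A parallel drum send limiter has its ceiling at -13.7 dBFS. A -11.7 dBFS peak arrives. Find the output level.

A brickwall limiter is an ∞:1 compressor: any input above the ceiling is clamped to -13.7 dBFS.

-13.7 dBFS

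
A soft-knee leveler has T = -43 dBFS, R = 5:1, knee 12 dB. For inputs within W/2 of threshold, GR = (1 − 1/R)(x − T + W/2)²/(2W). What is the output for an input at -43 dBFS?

x − T + W/2 = -43 − (-43) + 6 = 6.
GR = (1 − 1/5) × 6² / 24 = 0.8 × 36 / 24 = 1.2 dB.
Output = -43 − 1.2 = -44.2 dBFS.

-44.2 dBFS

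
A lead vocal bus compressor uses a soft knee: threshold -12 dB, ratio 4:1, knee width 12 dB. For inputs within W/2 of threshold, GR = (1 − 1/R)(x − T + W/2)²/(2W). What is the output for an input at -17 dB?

-17.03125 dB

x − T + W/2 = -17 − (-12) + 6 = 1.
GR = (1 − 1/4) × 1² / 24 = 0.75 × 1 / 24 = 0.03125 dB.
Output = -17 − 0.03125 = -17.03125 dB.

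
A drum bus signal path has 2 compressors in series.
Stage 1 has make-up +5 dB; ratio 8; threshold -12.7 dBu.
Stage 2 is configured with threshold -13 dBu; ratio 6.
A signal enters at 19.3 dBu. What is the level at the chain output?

Stage 1: 19.3 dBu is 32 dB over -12.7 dBu; at 8:1 that becomes 4 dB over, giving -8.7 dBu; +5 dB make-up → -3.7 dBu.
Stage 2: -3.7 dBu is 9.3 dB over -13 dBu; at 6:1 that becomes 1.55 dB over, giving -11.45 dBu.

-11.45 dBu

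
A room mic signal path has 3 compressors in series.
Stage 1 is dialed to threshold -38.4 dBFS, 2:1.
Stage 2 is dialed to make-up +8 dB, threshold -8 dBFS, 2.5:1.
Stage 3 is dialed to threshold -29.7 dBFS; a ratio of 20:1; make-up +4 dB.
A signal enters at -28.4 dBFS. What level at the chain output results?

-25.485 dBFS

Stage 1: overshoot 10 dB → 10/2 = 5 dB → -33.4 dBFS.
Stage 2: -33.4 dBFS is at or below the -8 dBFS threshold — no compression; make-up brings it to -25.4 dBFS.
Stage 3: overshoot 4.3 dB → 4.3/20 = 0.215 dB → -29.485 dBFS; +4 dB make-up → -25.485 dBFS.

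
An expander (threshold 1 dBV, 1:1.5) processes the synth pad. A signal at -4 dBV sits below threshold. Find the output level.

Undershoot = 1 − (-4) = 5 dB.
At 1:1.5, that expands to 7.5 dB under threshold.
Output = 1 − 7.5 = -6.5 dBV.

-6.5 dBV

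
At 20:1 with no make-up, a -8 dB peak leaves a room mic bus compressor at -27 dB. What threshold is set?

Input is 20 dB above T (since output overshoot × R = input overshoot: (-27 − T)·20 = -8 − T gives T = -28 dB).
Check: -28 + (-8 − (-28))/20 = -28 + 1 = -27 dB. ✓

-28 dB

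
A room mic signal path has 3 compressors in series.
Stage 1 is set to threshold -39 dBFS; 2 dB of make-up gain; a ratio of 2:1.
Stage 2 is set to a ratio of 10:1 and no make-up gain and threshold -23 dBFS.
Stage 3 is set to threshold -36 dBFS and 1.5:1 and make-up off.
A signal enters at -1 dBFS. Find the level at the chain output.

Stage 1: overshoot 38 dB → 38/2 = 19 dB → -20 dBFS; +2 dB make-up → -18 dBFS.
Stage 2: -18 dBFS is 5 dB over -23 dBFS; at 10:1 that becomes 0.5 dB over, giving -22.5 dBFS.
Stage 3: overshoot 13.5 dB → 13.5/1.5 = 9 dB → -27 dBFS.

-27 dBFS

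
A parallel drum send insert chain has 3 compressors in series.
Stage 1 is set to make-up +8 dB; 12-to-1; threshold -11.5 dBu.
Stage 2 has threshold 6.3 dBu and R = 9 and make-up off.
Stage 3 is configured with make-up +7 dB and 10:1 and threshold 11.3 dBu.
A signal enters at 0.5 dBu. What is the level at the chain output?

4.5 dBu

Stage 1: 0.5 dBu is 12 dB over -11.5 dBu; at 12:1 that becomes 1 dB over, giving -10.5 dBu; +8 dB make-up → -2.5 dBu.
Stage 2: -2.5 dBu is at or below the 6.3 dBu threshold — no compression; output -2.5 dBu.
Stage 3: -2.5 dBu ≤ 11.3 dBu, so stage 3 doesn't engage; make-up brings it to 4.5 dBu.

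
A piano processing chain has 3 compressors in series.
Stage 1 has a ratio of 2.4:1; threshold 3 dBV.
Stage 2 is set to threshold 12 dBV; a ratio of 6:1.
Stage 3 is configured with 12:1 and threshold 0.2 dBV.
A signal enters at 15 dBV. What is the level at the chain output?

0.85 dBV

Stage 1: 12 dB above 3 dBV, reduced 2.4:1 to 5 dB above → 8 dBV.
Stage 2: below threshold (8 ≤ 12); passes unchanged; output 8 dBV.
Stage 3: 8 dBV is 7.8 dB over 0.2 dBV; at 12:1 that becomes 0.65 dB over, giving 0.85 dBV.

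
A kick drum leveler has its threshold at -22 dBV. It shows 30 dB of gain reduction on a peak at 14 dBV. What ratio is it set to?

Input overshoot = 14 − (-22) = 36 dB.
Output overshoot = 36 − 30 = 6 dB.
Ratio = input overshoot / output overshoot = 36 / 6 = 6.

6:1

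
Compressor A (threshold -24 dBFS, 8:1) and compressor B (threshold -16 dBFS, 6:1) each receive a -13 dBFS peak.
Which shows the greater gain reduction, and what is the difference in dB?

A: GR = 11 − 11/8 = 9.625 dB.
B: GR = 3 − 3/6 = 2.5 dB.
Difference: 7.125 dB in favour of A.

A, by 7.125 dB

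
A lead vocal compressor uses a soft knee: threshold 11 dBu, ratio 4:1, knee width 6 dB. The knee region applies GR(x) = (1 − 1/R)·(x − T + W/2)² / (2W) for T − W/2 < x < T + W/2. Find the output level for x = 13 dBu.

11.4375 dBu

x − T + W/2 = 13 − 11 + 3 = 5.
GR = (1 − 1/4) × 5² / 12 = 0.75 × 25 / 12 = 1.5625 dB.
Output = 13 − 1.5625 = 11.4375 dBu.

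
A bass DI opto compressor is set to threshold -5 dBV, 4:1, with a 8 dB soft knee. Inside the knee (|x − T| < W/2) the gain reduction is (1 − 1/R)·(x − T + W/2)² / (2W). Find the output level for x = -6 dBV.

x − T + W/2 = -6 − (-5) + 4 = 3.
GR = (1 − 1/4) × 3² / 16 = 0.75 × 9 / 16 = 0.421875 dB.
Output = -6 − 0.421875 = -6.421875 dBV.

-6.421875 dBV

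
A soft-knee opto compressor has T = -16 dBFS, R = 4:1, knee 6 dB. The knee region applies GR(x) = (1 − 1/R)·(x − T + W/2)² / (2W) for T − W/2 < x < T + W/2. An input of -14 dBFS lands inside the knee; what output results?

-15.5625 dBFS

x − T + W/2 = -14 − (-16) + 3 = 5.
GR = (1 − 1/4) × 5² / 12 = 0.75 × 25 / 12 = 1.5625 dB.
Output = -14 − 1.5625 = -15.5625 dBFS.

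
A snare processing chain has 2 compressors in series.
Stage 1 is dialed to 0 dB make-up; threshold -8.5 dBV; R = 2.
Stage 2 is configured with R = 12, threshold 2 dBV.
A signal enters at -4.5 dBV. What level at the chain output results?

-6.5 dBV

Stage 1: 4 dB above -8.5 dBV, reduced 2:1 to 2 dB above → -6.5 dBV.
Stage 2: below threshold (-6.5 ≤ 2); passes unchanged; output -6.5 dBV.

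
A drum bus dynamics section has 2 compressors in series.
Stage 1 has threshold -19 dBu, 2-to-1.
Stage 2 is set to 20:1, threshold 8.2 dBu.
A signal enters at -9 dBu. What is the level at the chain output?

Stage 1: overshoot 10 dB → 10/2 = 5 dB → -14 dBu.
Stage 2: -14 dBu ≤ 8.2 dBu, so stage 2 doesn't engage; output -14 dBu.

-14 dBu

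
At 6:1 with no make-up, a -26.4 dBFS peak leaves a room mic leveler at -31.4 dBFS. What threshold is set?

-32.4 dBFS

Gain reduction = -26.4 − (-31.4) = 5 dB; output overshoot = GR / (R − 1) = 5 / 5 = 1 dB.
Threshold = output − output overshoot = -31.4 − 1 = -32.4 dBFS.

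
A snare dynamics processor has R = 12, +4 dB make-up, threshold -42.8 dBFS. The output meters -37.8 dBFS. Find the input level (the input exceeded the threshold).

Before make-up, the level was -37.8 − 4 = -41.8 dBFS.
The compressed level sits -41.8 − (-42.8) = 1 dB over threshold.
Undo the ratio: input overshoot = 1 × 12 = 12 dB, giving input = -30.8 dBFS.

-30.8 dBFS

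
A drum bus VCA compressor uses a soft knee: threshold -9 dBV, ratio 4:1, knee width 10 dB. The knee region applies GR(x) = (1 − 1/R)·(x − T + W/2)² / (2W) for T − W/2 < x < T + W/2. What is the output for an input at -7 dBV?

-8.8375 dBV

x − T + W/2 = -7 − (-9) + 5 = 7.
GR = (1 − 1/4) × 7² / 20 = 0.75 × 49 / 20 = 1.8375 dB.
Output = -7 − 1.8375 = -8.8375 dBV.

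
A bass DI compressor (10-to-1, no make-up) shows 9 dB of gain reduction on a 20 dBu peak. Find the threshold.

Let T be the threshold. Output overshoot = (input overshoot)/R, so 11 − T = (20 − T)/10.
10·(11 − T) = 20 − T → 9·T = 110 − 20 = 90.
T = 90/9 = 10 dBu.

10 dBu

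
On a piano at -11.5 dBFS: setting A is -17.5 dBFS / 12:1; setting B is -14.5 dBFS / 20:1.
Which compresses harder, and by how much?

A: GR = 6 − 6/12 = 5.5 dB.
B: GR = 3 − 3/20 = 2.85 dB.
A applies 2.65 dB more gain reduction.

A, by 2.65 dB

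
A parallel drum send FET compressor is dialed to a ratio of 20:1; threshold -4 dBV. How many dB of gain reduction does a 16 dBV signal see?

The signal is 20 dB above threshold.
At 20:1, output sits 20/20 = 1 dB above threshold.
Gain reduction = 20 − 1 = 19 dB.

19 dB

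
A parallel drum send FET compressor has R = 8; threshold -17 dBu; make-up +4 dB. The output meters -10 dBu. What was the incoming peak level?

7 dBu

Before make-up, the level was -10 − 4 = -14 dBu.
The compressed level sits -14 − (-17) = 3 dB over threshold.
Before 8:1 compression the overshoot was 3 × 8 = 24 dB, so input = -17 + 24 = 7 dBu.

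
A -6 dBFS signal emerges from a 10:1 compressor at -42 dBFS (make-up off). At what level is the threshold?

-46 dBFS

Let T be the threshold. Output overshoot = (input overshoot)/R, so -42 − T = (-6 − T)/10.
10·(-42 − T) = -6 − T → 9·T = -420 − (-6) = -414.
T = -414/9 = -46 dBFS.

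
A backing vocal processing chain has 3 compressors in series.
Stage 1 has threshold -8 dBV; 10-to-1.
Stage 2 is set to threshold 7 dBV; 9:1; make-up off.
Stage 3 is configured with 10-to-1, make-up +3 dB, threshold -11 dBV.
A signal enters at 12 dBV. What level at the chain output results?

Stage 1: 12 dBV is 20 dB over -8 dBV; at 10:1 that becomes 2 dB over, giving -6 dBV.
Stage 2: -6 dBV ≤ 7 dBV, so stage 2 doesn't engage; output -6 dBV.
Stage 3: 5 dB above -11 dBV, reduced 10:1 to 0.5 dB above → -10.5 dBV; +3 dB make-up → -7.5 dBV.

-7.5 dBV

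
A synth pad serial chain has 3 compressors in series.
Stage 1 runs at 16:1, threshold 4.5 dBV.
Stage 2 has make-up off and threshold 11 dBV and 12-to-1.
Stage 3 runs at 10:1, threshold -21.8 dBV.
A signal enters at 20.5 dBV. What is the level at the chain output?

-19.07 dBV

Stage 1: 20.5 dBV is 16 dB over 4.5 dBV; at 16:1 that becomes 1 dB over, giving 5.5 dBV.
Stage 2: 5.5 dBV is at or below the 11 dBV threshold — no compression; output 5.5 dBV.
Stage 3: 27.3 dB above -21.8 dBV, reduced 10:1 to 2.73 dB above → -19.07 dBV.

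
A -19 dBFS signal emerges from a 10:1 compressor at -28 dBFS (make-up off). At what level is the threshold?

Input is 10 dB above T (since output overshoot × R = input overshoot: (-28 − T)·10 = -19 − T gives T = -29 dBFS).
Check: -29 + (-19 − (-29))/10 = -29 + 1 = -28 dBFS. ✓

-29 dBFS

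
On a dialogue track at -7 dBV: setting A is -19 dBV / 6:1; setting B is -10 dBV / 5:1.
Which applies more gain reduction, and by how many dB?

A, by 7.6 dB

A: GR = 12 − 12/6 = 10 dB.
B: GR = 3 − 3/5 = 2.4 dB.
A reduces 7.6 dB more.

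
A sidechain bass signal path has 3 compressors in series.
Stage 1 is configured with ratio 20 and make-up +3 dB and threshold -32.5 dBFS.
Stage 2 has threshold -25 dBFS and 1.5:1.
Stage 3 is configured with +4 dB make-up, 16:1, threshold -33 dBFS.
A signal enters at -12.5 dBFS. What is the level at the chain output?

Stage 1: 20 dB above -32.5 dBFS, reduced 20:1 to 1 dB above → -31.5 dBFS; +3 dB make-up → -28.5 dBFS.
Stage 2: -28.5 dBFS is at or below the -25 dBFS threshold — no compression; output -28.5 dBFS.
Stage 3: overshoot 4.5 dB → 4.5/16 = 0.28125 dB → -32.71875 dBFS; +4 dB make-up → -28.71875 dBFS.

-28.71875 dBFS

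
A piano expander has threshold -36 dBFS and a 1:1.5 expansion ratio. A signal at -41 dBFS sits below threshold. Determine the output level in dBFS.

The input is 5 dB below the -36 dBFS threshold.
A 1:1.5 expander multiplies undershoot by 1.5: 5 × 1.5 = 7.5 dB below threshold.
Output = -36 − 7.5 = -43.5 dBFS.

-43.5 dBFS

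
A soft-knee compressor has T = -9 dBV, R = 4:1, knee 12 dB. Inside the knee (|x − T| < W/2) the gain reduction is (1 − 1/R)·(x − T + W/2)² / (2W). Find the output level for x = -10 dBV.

-10.78125 dBV

x − T + W/2 = -10 − (-9) + 6 = 5.
GR = (1 − 1/4) × 5² / 24 = 0.75 × 25 / 24 = 0.78125 dB.
Output = -10 − 0.78125 = -10.78125 dBV.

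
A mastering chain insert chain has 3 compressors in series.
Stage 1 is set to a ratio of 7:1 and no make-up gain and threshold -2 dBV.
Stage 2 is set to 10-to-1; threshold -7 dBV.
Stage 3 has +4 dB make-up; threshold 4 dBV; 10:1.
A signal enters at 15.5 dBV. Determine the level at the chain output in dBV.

-2.25 dBV

Stage 1: overshoot 17.5 dB → 17.5/7 = 2.5 dB → 0.5 dBV.
Stage 2: 0.5 dBV is 7.5 dB over -7 dBV; at 10:1 that becomes 0.75 dB over, giving -6.25 dBV.
Stage 3: -6.25 dBV is at or below the 4 dBV threshold — no compression; make-up brings it to -2.25 dBV.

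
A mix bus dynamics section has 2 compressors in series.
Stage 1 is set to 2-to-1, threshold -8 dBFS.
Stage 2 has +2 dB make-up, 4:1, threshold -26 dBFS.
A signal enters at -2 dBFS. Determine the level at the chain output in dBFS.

Stage 1: overshoot 6 dB → 6/2 = 3 dB → -5 dBFS.
Stage 2: 21 dB above -26 dBFS, reduced 4:1 to 5.25 dB above → -20.75 dBFS; +2 dB make-up → -18.75 dBFS.

-18.75 dBFS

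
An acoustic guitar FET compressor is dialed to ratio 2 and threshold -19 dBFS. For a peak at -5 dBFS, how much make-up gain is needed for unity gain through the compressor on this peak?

7 dB

The peak compresses to -19 + 14/2 = -12 dBFS.
To reach -5 dBFS requires -5 − (-12) = 7 dB of make-up.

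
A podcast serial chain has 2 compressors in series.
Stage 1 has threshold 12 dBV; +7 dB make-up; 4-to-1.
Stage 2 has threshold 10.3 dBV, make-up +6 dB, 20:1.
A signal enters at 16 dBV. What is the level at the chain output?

Stage 1: 16 dBV is 4 dB over 12 dBV; at 4:1 that becomes 1 dB over, giving 13 dBV; +7 dB make-up → 20 dBV.
Stage 2: overshoot 9.7 dB → 9.7/20 = 0.485 dB → 10.785 dBV; +6 dB make-up → 16.785 dBV.

16.785 dBV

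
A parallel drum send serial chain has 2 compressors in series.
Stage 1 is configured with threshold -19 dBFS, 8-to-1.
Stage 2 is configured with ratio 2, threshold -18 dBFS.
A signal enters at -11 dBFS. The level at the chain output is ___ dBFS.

Stage 1: overshoot 8 dB → 8/8 = 1 dB → -18 dBFS.
Stage 2: -18 dBFS ≤ -18 dBFS, so stage 2 doesn't engage; output -18 dBFS.

-18 dBFS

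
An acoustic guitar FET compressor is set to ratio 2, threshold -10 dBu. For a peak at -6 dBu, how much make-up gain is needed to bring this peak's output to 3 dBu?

Without make-up, output = threshold + overshoot/2 = -10 + 2 = -8 dBu.
Gap to target: 11 dB.

11 dB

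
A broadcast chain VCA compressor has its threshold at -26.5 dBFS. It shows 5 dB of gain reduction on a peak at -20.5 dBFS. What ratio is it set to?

6:1

Input overshoot = -20.5 − (-26.5) = 6 dB.
Output overshoot = 6 − 5 = 1 dB.
Ratio = input overshoot / output overshoot = 6 / 1 = 6.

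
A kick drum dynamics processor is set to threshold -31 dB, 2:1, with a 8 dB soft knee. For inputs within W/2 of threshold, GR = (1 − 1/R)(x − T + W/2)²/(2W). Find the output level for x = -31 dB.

x − T + W/2 = -31 − (-31) + 4 = 4.
GR = (1 − 1/2) × 4² / 16 = 0.5 × 16 / 16 = 0.5 dB.
Output = -31 − 0.5 = -31.5 dB.

-31.5 dB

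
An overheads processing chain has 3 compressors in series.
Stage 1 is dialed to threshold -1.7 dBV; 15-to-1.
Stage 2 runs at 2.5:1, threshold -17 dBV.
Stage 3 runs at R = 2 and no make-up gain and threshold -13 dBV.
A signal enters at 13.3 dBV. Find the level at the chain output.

Stage 1: overshoot 15 dB → 15/15 = 1 dB → -0.7 dBV.
Stage 2: overshoot 16.3 dB → 16.3/2.5 = 6.52 dB → -10.48 dBV.
Stage 3: 2.52 dB above -13 dBV, reduced 2:1 to 1.26 dB above → -11.74 dBV.

-11.74 dBV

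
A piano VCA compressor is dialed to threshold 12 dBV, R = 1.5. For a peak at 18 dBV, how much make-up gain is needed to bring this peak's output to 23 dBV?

7 dB

The peak compresses to 12 + 6/1.5 = 16 dBV.
To reach 23 dBV requires 23 − 16 = 7 dB of make-up.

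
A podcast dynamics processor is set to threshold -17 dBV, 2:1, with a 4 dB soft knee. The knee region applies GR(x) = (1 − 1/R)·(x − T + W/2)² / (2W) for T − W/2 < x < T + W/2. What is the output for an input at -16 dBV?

-16.5625 dBV

x − T + W/2 = -16 − (-17) + 2 = 3.
GR = (1 − 1/2) × 3² / 8 = 0.5 × 9 / 8 = 0.5625 dB.
Output = -16 − 0.5625 = -16.5625 dBV.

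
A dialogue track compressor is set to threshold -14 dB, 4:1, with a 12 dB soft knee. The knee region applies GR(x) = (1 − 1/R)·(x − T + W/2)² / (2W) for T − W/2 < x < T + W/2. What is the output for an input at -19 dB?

x − T + W/2 = -19 − (-14) + 6 = 1.
GR = (1 − 1/4) × 1² / 24 = 0.75 × 1 / 24 = 0.03125 dB.
Output = -19 − 0.03125 = -19.03125 dB.

-19.03125 dB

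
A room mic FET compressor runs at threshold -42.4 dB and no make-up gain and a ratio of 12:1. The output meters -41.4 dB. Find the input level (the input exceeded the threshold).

-30.4 dB

That's 1 dB above the -42.4 dB threshold.
Input overshoot = R × output overshoot = 12 dB → input = -42.4 + 12 = -30.4 dB.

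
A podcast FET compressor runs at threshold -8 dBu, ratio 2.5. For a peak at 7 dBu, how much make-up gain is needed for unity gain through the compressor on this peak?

Overshoot 15 dB → 15/2.5 = 6 dB after compression, so the compressed level is -8 + 6 = -2 dBu.
Make-up = target − compressed = 7 − (-2) = 9 dB.

9 dB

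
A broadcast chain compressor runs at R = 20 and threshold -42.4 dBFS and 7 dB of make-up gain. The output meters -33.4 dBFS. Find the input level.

Remove make-up: -33.4 − 7 = -40.4 dBFS.
That's 2 dB above the -42.4 dBFS threshold.
Before 20:1 compression the overshoot was 2 × 20 = 40 dB, so input = -42.4 + 40 = -2.4 dBFS.

-2.4 dBFS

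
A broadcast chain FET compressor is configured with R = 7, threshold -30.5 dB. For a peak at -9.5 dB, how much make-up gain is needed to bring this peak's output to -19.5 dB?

Overshoot 21 dB → 21/7 = 3 dB after compression, so the compressed level is -30.5 + 3 = -27.5 dB.
Make-up = target − compressed = -19.5 − (-27.5) = 8 dB.

8 dB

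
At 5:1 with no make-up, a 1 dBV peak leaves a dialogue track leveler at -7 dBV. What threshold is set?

-9 dBV

Let T be the threshold. Output overshoot = (input overshoot)/R, so -7 − T = (1 − T)/5.
5·(-7 − T) = 1 − T → 4·T = -35 − 1 = -36.
T = -36/4 = -9 dBV.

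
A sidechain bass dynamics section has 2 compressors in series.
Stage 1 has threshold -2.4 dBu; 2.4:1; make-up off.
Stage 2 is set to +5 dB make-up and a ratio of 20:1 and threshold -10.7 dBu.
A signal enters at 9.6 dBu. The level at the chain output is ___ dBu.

-5.035 dBu

Stage 1: 9.6 dBu is 12 dB over -2.4 dBu; at 2.4:1 that becomes 5 dB over, giving 2.6 dBu.
Stage 2: 2.6 dBu is 13.3 dB over -10.7 dBu; at 20:1 that becomes 0.665 dB over, giving -10.035 dBu; +5 dB make-up → -5.035 dBu.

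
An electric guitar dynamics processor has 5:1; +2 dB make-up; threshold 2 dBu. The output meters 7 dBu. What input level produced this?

17 dBu

Remove make-up: 7 − 2 = 5 dBu.
That's 3 dB above the 2 dBu threshold.
Input overshoot = R × output overshoot = 15 dB → input = 2 + 15 = 17 dBu.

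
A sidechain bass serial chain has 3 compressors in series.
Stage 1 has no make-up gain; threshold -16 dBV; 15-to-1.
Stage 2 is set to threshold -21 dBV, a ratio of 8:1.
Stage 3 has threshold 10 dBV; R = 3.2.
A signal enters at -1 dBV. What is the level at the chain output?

-20.25 dBV

Stage 1: 15 dB above -16 dBV, reduced 15:1 to 1 dB above → -15 dBV.
Stage 2: -15 dBV is 6 dB over -21 dBV; at 8:1 that becomes 0.75 dB over, giving -20.25 dBV.
Stage 3: -20.25 dBV ≤ 10 dBV, so stage 3 doesn't engage; output -20.25 dBV.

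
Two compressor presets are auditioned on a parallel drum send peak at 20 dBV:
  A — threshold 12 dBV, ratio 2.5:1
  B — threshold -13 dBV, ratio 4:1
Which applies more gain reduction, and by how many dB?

B, by 19.95 dB

A: overshoot 8 dB → output overshoot 3.2 dB → GR 4.8 dB.
B: overshoot 33 dB → output overshoot 8.25 dB → GR 24.75 dB.
B reduces 19.95 dB more.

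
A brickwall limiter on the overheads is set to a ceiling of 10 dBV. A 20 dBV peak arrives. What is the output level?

10 dBV

At ∞:1, everything above 10 dBV is held at the ceiling.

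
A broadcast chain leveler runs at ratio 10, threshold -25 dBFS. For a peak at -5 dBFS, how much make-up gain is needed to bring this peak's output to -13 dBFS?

Overshoot 20 dB → 20/10 = 2 dB after compression, so the compressed level is -25 + 2 = -23 dBFS.
Make-up = target − compressed = -13 − (-23) = 10 dB.

10 dB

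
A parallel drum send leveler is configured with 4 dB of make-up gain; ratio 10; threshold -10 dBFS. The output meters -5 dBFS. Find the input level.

0 dBFS

Stripping the +4 dB make-up gives -9 dBFS at the gain stage.
That's 1 dB above the -10 dBFS threshold.
Input overshoot = R × output overshoot = 10 dB → input = -10 + 10 = 0 dBFS.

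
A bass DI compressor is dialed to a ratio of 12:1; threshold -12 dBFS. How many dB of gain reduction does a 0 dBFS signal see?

0 dBFS exceeds the threshold by 12 dB.
A 12:1 ratio leaves 1 dB of that excess.
GR = overshoot in − overshoot out = 12 − 1 = 11 dB.

11 dB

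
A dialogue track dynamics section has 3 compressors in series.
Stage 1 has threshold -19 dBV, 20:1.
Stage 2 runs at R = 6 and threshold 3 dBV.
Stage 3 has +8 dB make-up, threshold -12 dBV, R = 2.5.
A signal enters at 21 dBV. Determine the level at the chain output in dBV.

Stage 1: 40 dB above -19 dBV, reduced 20:1 to 2 dB above → -17 dBV.
Stage 2: below threshold (-17 ≤ 3); passes unchanged; output -17 dBV.
Stage 3: below threshold (-17 ≤ -12); passes unchanged; make-up brings it to -9 dBV.

-9 dBV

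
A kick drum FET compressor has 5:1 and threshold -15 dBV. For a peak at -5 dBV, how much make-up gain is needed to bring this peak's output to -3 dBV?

10 dB

The peak compresses to -15 + 10/5 = -13 dBV.
To reach -3 dBV requires -3 − (-13) = 10 dB of make-up.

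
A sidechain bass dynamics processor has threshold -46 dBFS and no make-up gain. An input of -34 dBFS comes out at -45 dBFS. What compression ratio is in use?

Input overshoot = -34 − (-46) = 12 dB; output overshoot = -45 − (-46) = 1 dB.
Ratio = 12 / 1 = 12.

12:1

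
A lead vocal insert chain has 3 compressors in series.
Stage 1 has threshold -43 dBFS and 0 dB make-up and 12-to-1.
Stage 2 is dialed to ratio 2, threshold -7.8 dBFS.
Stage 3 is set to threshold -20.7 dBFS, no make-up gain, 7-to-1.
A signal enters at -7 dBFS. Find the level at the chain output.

Stage 1: -7 dBFS is 36 dB over -43 dBFS; at 12:1 that becomes 3 dB over, giving -40 dBFS.
Stage 2: -40 dBFS is at or below the -7.8 dBFS threshold — no compression; output -40 dBFS.
Stage 3: -40 dBFS ≤ -20.7 dBFS, so stage 3 doesn't engage; output -40 dBFS.

-40 dBFS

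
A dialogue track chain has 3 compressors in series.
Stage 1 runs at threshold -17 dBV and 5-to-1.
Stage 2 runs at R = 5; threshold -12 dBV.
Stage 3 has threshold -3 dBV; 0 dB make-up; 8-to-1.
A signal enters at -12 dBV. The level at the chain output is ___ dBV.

Stage 1: 5 dB above -17 dBV, reduced 5:1 to 1 dB above → -16 dBV.
Stage 2: -16 dBV is at or below the -12 dBV threshold — no compression; output -16 dBV.
Stage 3: -16 dBV is at or below the -3 dBV threshold — no compression; output -16 dBV.

-16 dBV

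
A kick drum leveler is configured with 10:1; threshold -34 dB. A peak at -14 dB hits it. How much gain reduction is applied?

18 dB

-14 dB exceeds the threshold by 20 dB.
At 10:1, output sits 20/10 = 2 dB above threshold.
GR = overshoot in − overshoot out = 20 − 2 = 18 dB.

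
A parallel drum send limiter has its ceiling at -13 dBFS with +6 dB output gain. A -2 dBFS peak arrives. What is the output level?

-7 dBFS

The limiter clamps the peak to its -13 dBFS ceiling.
Output gain then adds 6 dB: -13 + 6 = -7 dBFS.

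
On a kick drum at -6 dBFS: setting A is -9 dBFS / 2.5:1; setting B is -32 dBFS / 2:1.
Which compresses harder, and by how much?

A: GR = 3 − 3/2.5 = 1.8 dB.
B: GR = 26 − 26/2 = 13 dB.
B reduces 11.2 dB more.

B, by 11.2 dB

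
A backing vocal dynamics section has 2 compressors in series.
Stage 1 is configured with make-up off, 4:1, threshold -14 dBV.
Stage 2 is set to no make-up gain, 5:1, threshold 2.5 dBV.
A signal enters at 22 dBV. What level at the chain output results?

Stage 1: 36 dB above -14 dBV, reduced 4:1 to 9 dB above → -5 dBV.
Stage 2: -5 dBV ≤ 2.5 dBV, so stage 2 doesn't engage; output -5 dBV.

-5 dBV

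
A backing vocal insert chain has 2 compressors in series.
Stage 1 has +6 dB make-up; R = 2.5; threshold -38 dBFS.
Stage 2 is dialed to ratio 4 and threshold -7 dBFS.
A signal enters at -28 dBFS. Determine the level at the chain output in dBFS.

Stage 1: 10 dB above -38 dBFS, reduced 2.5:1 to 4 dB above → -34 dBFS; +6 dB make-up → -28 dBFS.
Stage 2: -28 dBFS ≤ -7 dBFS, so stage 2 doesn't engage; output -28 dBFS.

-28 dBFS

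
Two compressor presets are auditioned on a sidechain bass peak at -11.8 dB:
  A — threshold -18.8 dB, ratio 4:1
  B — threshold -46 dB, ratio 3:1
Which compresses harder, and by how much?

A: GR = 7 − 7/4 = 5.25 dB.
B: GR = 34.2 − 34.2/3 = 22.8 dB.
B applies 17.55 dB more gain reduction.

B, by 17.55 dB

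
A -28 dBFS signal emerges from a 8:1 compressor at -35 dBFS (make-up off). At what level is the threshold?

Gain reduction = -28 − (-35) = 7 dB; output overshoot = GR / (R − 1) = 7 / 7 = 1 dB.
Threshold = output − output overshoot = -35 − 1 = -36 dBFS.

-36 dBFS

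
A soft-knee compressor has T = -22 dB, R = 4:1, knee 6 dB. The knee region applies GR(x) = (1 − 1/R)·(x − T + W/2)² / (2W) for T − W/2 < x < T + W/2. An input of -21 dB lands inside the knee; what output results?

x − T + W/2 = -21 − (-22) + 3 = 4.
GR = (1 − 1/4) × 4² / 12 = 0.75 × 16 / 12 = 1 dB.
Output = -21 − 1 = -22 dB.

-22 dB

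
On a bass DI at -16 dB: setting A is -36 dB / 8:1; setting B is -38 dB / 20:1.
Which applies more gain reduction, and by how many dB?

A: GR = 20 − 20/8 = 17.5 dB.
B: GR = 22 − 22/20 = 20.9 dB.
B applies 3.4 dB more gain reduction.

B, by 3.4 dB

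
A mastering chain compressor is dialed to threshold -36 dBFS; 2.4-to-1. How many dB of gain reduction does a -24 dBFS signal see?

-24 dBFS exceeds the threshold by 12 dB.
A 2.4:1 ratio leaves 5 dB of that excess.
GR = overshoot in − overshoot out = 12 − 5 = 7 dB.

7 dB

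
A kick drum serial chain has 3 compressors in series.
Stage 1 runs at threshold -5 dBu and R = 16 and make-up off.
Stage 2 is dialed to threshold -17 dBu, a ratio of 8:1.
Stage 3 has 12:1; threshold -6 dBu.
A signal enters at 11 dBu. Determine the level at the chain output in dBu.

-15.375 dBu

Stage 1: 16 dB above -5 dBu, reduced 16:1 to 1 dB above → -4 dBu.
Stage 2: overshoot 13 dB → 13/8 = 1.625 dB → -15.375 dBu.
Stage 3: -15.375 dBu is at or below the -6 dBu threshold — no compression; output -15.375 dBu.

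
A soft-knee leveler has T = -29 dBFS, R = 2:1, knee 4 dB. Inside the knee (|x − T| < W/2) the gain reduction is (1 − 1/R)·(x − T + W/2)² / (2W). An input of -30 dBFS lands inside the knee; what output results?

-30.0625 dBFS

x − T + W/2 = -30 − (-29) + 2 = 1.
GR = (1 − 1/2) × 1² / 8 = 0.5 × 1 / 8 = 0.0625 dB.
Output = -30 − 0.0625 = -30.0625 dBFS.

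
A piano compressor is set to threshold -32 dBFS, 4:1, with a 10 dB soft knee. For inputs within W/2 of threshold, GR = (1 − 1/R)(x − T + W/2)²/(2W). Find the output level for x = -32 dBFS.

x − T + W/2 = -32 − (-32) + 5 = 5.
GR = (1 − 1/4) × 5² / 20 = 0.75 × 25 / 20 = 0.9375 dB.
Output = -32 − 0.9375 = -32.9375 dBFS.

-32.9375 dBFS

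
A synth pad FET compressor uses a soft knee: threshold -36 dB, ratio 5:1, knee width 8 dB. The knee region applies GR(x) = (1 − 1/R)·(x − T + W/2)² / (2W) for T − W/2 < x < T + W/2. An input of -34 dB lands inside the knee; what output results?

x − T + W/2 = -34 − (-36) + 4 = 6.
GR = (1 − 1/5) × 6² / 16 = 0.8 × 36 / 16 = 1.8 dB.
Output = -34 − 1.8 = -35.8 dB.

-35.8 dB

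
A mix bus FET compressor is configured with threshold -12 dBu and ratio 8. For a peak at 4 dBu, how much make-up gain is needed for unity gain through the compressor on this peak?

14 dB

Without make-up, output = threshold + overshoot/8 = -12 + 2 = -10 dBu.
Gap to target: 14 dB.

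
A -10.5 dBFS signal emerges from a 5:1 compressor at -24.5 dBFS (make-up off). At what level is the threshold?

-28 dBFS

Gain reduction = -10.5 − (-24.5) = 14 dB; output overshoot = GR / (R − 1) = 14 / 4 = 3.5 dB.
Threshold = output − output overshoot = -24.5 − 3.5 = -28 dBFS.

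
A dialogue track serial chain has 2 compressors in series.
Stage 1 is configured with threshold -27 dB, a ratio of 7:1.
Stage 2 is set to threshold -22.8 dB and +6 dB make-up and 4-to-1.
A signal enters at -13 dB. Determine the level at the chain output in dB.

-19 dB

Stage 1: 14 dB above -27 dB, reduced 7:1 to 2 dB above → -25 dB.
Stage 2: -25 dB ≤ -22.8 dB, so stage 2 doesn't engage; make-up brings it to -19 dB.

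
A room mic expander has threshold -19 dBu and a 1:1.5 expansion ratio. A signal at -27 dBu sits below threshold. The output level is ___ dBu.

The input is 8 dB below the -19 dBu threshold.
A 1:1.5 expander multiplies undershoot by 1.5: 8 × 1.5 = 12 dB below threshold.
Output = -19 − 12 = -31 dBu.

-31 dBu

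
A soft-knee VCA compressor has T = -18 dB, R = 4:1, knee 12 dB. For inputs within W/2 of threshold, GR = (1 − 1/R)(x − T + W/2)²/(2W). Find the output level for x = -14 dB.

-17.125 dB

x − T + W/2 = -14 − (-18) + 6 = 10.
GR = (1 − 1/4) × 10² / 24 = 0.75 × 100 / 24 = 3.125 dB.
Output = -14 − 3.125 = -17.125 dB.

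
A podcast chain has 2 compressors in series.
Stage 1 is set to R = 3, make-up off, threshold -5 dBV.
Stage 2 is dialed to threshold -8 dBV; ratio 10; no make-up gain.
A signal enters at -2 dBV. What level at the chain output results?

-7.6 dBV

Stage 1: 3 dB above -5 dBV, reduced 3:1 to 1 dB above → -4 dBV.
Stage 2: -4 dBV is 4 dB over -8 dBV; at 10:1 that becomes 0.4 dB over, giving -7.6 dBV.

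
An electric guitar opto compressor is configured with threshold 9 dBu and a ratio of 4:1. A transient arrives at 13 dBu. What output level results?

Overshoot: 13 − 9 = 4 dB.
At 4:1 the overshoot is divided by 4, leaving 1 dB above threshold.
That puts the output at 10 dBu.

10 dBu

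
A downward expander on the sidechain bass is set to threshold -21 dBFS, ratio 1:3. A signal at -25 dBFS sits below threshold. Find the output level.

-33 dBFS

Undershoot = (-21) − (-25) = 4 dB.
At 1:3, that expands to 12 dB under threshold.
Output = -21 − 12 = -33 dBFS.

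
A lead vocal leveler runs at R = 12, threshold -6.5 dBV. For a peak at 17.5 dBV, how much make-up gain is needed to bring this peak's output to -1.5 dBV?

3 dB

Overshoot 24 dB → 24/12 = 2 dB after compression, so the compressed level is -6.5 + 2 = -4.5 dBV.
Make-up = target − compressed = -1.5 − (-4.5) = 3 dB.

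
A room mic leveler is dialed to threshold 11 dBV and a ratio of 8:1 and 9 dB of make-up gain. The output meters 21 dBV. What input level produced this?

Before make-up, the level was 21 − 9 = 12 dBV.
The compressed level sits 12 − 11 = 1 dB over threshold.
Undo the ratio: input overshoot = 1 × 8 = 8 dB, giving input = 19 dBV.

19 dBV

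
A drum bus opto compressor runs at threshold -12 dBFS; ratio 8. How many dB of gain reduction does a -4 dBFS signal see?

7 dB

The signal is 8 dB above threshold.
After 8:1 compression the overshoot becomes 8/8 = 1 dB.
GR = overshoot in − overshoot out = 8 − 1 = 7 dB.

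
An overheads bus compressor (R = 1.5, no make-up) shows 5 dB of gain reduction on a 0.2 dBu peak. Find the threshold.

Let T be the threshold. Output overshoot = (input overshoot)/R, so -4.8 − T = (0.2 − T)/1.5.
1.5·(-4.8 − T) = 0.2 − T → 0.5·T = -7.2 − 0.2 = -7.4.
T = -7.4/0.5 = -14.8 dBu.

-14.8 dBu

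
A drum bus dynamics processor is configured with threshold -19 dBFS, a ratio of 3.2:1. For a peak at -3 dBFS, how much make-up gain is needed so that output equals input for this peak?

Overshoot 16 dB → 16/3.2 = 5 dB after compression, so the compressed level is -19 + 5 = -14 dBFS.
Make-up = target − compressed = -3 − (-14) = 11 dB.

11 dB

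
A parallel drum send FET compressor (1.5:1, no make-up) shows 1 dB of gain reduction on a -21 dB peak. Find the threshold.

Let T be the threshold. Output overshoot = (input overshoot)/R, so -22 − T = (-21 − T)/1.5.
1.5·(-22 − T) = -21 − T → 0.5·T = -33 − (-21) = -12.
T = -12/0.5 = -24 dB.

-24 dB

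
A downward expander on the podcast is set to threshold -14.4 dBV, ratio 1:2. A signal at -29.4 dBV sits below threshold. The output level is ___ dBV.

The input is 15 dB below the -14.4 dBV threshold.
A 1:2 expander multiplies undershoot by 2: 15 × 2 = 30 dB below threshold.
Output = -14.4 − 30 = -44.4 dBV.

-44.4 dBV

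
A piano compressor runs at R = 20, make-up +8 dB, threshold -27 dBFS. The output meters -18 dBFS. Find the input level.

-7 dBFS

Stripping the +8 dB make-up gives -26 dBFS at the gain stage.
The compressed level sits -26 − (-27) = 1 dB over threshold.
Before 20:1 compression the overshoot was 1 × 20 = 20 dB, so input = -27 + 20 = -7 dBFS.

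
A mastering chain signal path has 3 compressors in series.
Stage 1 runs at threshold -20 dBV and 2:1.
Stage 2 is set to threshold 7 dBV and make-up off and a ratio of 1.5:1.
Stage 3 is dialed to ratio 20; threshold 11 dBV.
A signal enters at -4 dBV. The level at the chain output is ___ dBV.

Stage 1: -4 dBV is 16 dB over -20 dBV; at 2:1 that becomes 8 dB over, giving -12 dBV.
Stage 2: -12 dBV is at or below the 7 dBV threshold — no compression; output -12 dBV.
Stage 3: -12 dBV is at or below the 11 dBV threshold — no compression; output -12 dBV.

-12 dBV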